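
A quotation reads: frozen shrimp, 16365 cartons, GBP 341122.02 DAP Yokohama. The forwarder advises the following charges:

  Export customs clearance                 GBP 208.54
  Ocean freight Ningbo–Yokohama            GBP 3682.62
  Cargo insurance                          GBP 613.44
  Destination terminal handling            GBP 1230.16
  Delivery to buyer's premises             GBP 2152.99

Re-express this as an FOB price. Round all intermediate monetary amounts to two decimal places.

FOB price: GBP 333442.81

Not relevant to the conversion: export clearance — on the seller under both DAP and FOB; already in the DAP price and stays in the FOB price.
From DAP to FOB, the seller no longer bears: freight, insurance, destination terminal, delivery.
FOB price = 341122.02 − 3682.62 − 613.44 − 1230.16 − 2152.99 = 333442.81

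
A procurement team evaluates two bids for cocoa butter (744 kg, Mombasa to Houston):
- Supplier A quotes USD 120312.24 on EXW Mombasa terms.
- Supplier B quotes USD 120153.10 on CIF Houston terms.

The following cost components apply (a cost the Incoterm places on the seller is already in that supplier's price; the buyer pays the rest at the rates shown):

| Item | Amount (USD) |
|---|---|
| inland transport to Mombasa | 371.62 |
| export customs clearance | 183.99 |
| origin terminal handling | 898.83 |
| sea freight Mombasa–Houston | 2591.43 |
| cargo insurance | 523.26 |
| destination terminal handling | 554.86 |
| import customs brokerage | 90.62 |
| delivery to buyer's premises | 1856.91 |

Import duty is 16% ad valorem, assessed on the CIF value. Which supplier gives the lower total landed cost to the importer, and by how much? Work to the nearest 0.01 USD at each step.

Supplier A (EXW):
CIF value = EXW price + inland to port + export clearance + origin terminal + freight + insurance = 120312.24 + 371.62 + 183.99 + 898.83 + 2591.43 + 523.26 = 124881.37
Import duty = 124881.37 × 16% = 19981.02
Buyer bears (A): 371.62 + 183.99 + 898.83 + 2591.43 + 523.26 + 554.86 + 90.62 + 1856.91 = 7071.52
Landed cost (A) = invoice 120312.24 + 7071.52 + duty 19981.02 = 147364.78
Supplier B (CIF):
The CIF price already equals the CIF value: 120153.10
Import duty = 120153.10 × 16% = 19224.50
Buyer bears (B): 554.86 + 90.62 + 1856.91 = 2502.39
Landed cost (B) = invoice 120153.10 + 2502.39 + duty 19224.50 = 141879.99
Difference = |147364.78 − 141879.99| = 5484.79

Supplier B is cheaper by USD 5484.79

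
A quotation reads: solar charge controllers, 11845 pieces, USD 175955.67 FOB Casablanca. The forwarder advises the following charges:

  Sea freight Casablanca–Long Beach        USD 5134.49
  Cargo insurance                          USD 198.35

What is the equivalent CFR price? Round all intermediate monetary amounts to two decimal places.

CFR price: USD 181090.16

Not relevant to the conversion: insurance — on the buyer under both terms; not part of either seller's price.
From FOB to CFR, the seller additionally bears: freight.
CFR price = 175955.67 + 5134.49 = 181090.16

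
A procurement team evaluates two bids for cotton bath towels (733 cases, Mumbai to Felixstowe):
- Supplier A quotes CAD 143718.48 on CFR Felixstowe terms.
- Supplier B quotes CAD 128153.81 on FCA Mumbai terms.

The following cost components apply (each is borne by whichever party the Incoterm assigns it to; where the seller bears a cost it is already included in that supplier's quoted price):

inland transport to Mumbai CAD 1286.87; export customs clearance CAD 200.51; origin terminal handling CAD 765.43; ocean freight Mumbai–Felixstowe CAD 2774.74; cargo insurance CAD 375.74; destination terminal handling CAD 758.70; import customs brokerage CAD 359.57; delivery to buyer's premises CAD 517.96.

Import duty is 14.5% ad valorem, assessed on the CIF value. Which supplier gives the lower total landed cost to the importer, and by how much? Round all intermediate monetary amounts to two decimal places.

Supplier B is cheaper by CAD 13768.05

Supplier A (CFR):
CIF value = CFR price + insurance = 143718.48 + 375.74 = 144094.22
Import duty = 144094.22 × 14.5% = 20893.66
Buyer bears (A): 375.74 + 758.70 + 359.57 + 517.96 = 2011.97
Landed cost (A) = invoice 143718.48 + 2011.97 + duty 20893.66 = 166624.11
Supplier B (FCA):
CIF value = FCA price + origin terminal + freight + insurance = 128153.81 + 765.43 + 2774.74 + 375.74 = 132069.72
Import duty = 132069.72 × 14.5% = 19150.11
Buyer bears (B): 765.43 + 2774.74 + 375.74 + 758.70 + 359.57 + 517.96 = 5552.14
Landed cost (B) = invoice 128153.81 + 5552.14 + duty 19150.11 = 152856.06
Difference = |166624.11 − 152856.06| = 13768.05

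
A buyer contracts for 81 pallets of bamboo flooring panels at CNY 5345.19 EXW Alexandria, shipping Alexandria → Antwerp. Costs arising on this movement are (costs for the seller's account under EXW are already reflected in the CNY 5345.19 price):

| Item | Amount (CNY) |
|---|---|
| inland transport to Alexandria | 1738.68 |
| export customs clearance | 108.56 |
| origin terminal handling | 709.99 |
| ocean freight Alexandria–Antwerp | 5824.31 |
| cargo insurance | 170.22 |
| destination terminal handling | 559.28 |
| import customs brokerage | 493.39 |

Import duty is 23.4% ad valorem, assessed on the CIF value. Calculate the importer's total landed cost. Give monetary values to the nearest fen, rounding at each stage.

Total landed cost: CNY 18201.51

EXW: the seller makes goods available at their premises; the buyer bears all onward costs.
CIF value = EXW price + inland to port + export clearance + origin terminal + freight + insurance = 5345.19 + 1738.68 + 108.56 + 709.99 + 5824.31 + 170.22 = 13896.95
Import duty = 13896.95 × 23.4% = 3251.89
Buyer bears: inland to port 1738.68 + export clearance 108.56 + origin terminal 709.99 + freight 5824.31 + insurance 170.22 + destination terminal 559.28 + brokerage 493.39 + duty 3251.89 = 12856.32
Landed cost = invoice 5345.19 + 12856.32 = 18201.51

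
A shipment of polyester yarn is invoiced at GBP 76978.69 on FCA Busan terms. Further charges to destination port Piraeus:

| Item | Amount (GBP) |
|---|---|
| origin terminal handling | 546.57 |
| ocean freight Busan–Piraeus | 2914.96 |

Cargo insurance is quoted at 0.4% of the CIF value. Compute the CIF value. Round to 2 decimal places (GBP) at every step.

Let C be the CIF value. C = FCA price + pre-shipment costs + freight + 0.4% × C
C − 0.4% × C = 76978.69 + 546.57 + 2914.96
0.996 × C = 80440.22
C = 80440.22 / 0.996 = 80763.27
Insurance premium = 0.4% × 80763.27 = 323.05

CIF value: GBP 80763.27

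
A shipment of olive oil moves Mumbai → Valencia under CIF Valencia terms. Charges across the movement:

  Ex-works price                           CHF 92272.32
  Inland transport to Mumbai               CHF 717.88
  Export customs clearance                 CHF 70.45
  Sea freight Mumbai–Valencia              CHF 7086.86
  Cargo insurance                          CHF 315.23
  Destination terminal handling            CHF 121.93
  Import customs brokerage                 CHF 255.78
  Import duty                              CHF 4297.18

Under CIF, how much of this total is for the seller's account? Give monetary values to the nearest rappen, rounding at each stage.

Seller's account: CHF 100462.74

CIF: the seller pays costs through ocean freight and marine insurance to the destination port.
Seller's account: goods 92272.32 + inland to port 717.88 + export clearance 70.45 + freight 7086.86 + insurance 315.23 = 100462.74
Buyer's account: destination terminal 121.93 + brokerage 255.78 + duty 4297.18 = 4674.89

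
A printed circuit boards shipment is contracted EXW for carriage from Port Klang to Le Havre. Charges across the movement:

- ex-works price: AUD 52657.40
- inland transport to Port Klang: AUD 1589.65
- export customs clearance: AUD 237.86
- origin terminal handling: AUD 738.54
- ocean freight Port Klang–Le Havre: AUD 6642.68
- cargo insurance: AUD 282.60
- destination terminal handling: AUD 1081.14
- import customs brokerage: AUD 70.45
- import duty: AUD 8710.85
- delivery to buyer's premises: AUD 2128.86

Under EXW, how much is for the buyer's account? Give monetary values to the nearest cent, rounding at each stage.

EXW: the seller makes goods available at their premises; the buyer bears all onward costs.
Seller's account: goods 52657.40 = 52657.40
Buyer's account: inland to port 1589.65 + export clearance 237.86 + origin terminal 738.54 + freight 6642.68 + insurance 282.60 + destination terminal 1081.14 + brokerage 70.45 + duty 8710.85 + delivery 2128.86 = 21482.63

Buyer's account: AUD 21482.63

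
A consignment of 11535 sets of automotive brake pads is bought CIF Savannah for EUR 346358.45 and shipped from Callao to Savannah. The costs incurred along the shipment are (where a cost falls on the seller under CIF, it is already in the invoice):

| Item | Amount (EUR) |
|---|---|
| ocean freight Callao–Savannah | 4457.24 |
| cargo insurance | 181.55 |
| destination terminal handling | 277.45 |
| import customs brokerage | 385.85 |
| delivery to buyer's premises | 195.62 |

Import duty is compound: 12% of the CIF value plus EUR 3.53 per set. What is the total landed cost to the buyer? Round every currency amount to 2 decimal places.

Total landed cost: EUR 429498.93

CIF: the seller pays costs through ocean freight and marine insurance to the destination port.
Already in the invoice (seller's account under CIF): freight, insurance — exclude.
The CIF price already equals the CIF value: 346358.45
Ad valorem component: 346358.45 × 12% = 41563.01
Specific component: 11535 × 3.53 = 40718.55
Import duty = 41563.01 + 40718.55 = 82281.56
Buyer bears: destination terminal 277.45 + brokerage 385.85 + delivery 195.62 + duty 82281.56 = 83140.48
Landed cost = invoice 346358.45 + 83140.48 = 429498.93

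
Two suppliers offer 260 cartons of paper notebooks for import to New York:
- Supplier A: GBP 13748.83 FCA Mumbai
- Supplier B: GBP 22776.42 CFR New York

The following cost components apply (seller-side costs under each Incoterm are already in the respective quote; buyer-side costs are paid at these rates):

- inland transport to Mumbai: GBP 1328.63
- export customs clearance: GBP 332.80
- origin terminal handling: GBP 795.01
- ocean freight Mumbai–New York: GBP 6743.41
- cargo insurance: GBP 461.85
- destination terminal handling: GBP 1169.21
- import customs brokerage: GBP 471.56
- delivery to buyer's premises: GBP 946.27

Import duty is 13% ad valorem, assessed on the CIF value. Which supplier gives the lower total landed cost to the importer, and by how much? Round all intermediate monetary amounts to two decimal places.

Supplier A is cheaper by GBP 1682.77

Supplier A (FCA):
CIF value = FCA price + origin terminal + freight + insurance = 13748.83 + 795.01 + 6743.41 + 461.85 = 21749.10
Import duty = 21749.10 × 13% = 2827.38
Buyer bears (A): 795.01 + 6743.41 + 461.85 + 1169.21 + 471.56 + 946.27 = 10587.31
Landed cost (A) = invoice 13748.83 + 10587.31 + duty 2827.38 = 27163.52
Supplier B (CFR):
CIF value = CFR price + insurance = 22776.42 + 461.85 = 23238.27
Import duty = 23238.27 × 13% = 3020.98
Buyer bears (B): 461.85 + 1169.21 + 471.56 + 946.27 = 3048.89
Landed cost (B) = invoice 22776.42 + 3048.89 + duty 3020.98 = 28846.29
Difference = |27163.52 − 28846.29| = 1682.77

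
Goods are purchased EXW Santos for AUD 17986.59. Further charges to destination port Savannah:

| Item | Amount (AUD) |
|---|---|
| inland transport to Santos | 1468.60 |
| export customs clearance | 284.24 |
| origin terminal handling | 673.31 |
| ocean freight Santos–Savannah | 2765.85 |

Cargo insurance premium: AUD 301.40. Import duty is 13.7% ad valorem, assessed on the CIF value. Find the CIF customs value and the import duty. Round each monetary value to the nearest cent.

CIF = EXW price + pre-shipment costs + freight + insurance
CIF = 17986.59 + 1468.60 + 284.24 + 673.31 + 2765.85 + 301.40 = 23479.99
Import duty = 23479.99 × 13.7% = 3216.76

CIF value: AUD 23479.99; import duty: AUD 3216.76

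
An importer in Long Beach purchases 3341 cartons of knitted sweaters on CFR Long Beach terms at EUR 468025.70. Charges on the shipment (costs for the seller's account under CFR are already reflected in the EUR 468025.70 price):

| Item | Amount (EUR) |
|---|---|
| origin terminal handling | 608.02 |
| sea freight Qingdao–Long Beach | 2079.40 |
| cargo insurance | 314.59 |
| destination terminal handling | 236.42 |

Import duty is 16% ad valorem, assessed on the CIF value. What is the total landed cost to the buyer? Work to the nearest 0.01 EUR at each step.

Total landed cost: EUR 543511.16

CFR: the seller pays costs through ocean freight to the destination port, but not insurance.
Already in the invoice (seller's account under CFR): origin terminal, freight — exclude.
CIF value = CFR price + insurance = 468025.70 + 314.59 = 468340.29
Import duty = 468340.29 × 16% = 74934.45
Buyer bears: insurance 314.59 + destination terminal 236.42 + duty 74934.45 = 75485.46
Landed cost = invoice 468025.70 + 75485.46 = 543511.16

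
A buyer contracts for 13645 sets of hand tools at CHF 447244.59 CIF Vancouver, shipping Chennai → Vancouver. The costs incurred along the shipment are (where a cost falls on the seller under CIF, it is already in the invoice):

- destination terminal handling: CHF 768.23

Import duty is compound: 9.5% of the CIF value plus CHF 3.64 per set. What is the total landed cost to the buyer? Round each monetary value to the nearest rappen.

CIF: the seller pays costs through ocean freight and marine insurance to the destination port.
The CIF price already equals the CIF value: 447244.59
Ad valorem component: 447244.59 × 9.5% = 42488.24
Specific component: 13645 × 3.64 = 49667.80
Import duty = 42488.24 + 49667.80 = 92156.04
Buyer bears: destination terminal 768.23 + duty 92156.04 = 92924.27
Landed cost = invoice 447244.59 + 92924.27 = 540168.86

Total landed cost: CHF 540168.86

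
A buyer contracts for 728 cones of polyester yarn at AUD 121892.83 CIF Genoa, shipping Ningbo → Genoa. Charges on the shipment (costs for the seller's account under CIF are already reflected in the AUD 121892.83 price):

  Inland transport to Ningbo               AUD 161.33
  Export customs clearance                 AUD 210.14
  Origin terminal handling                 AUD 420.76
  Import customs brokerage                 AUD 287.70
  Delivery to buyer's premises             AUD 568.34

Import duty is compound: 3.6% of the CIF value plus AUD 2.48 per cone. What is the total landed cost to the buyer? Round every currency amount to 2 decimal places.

Total landed cost: AUD 128942.45

CIF: the seller pays costs through ocean freight and marine insurance to the destination port.
Already in the invoice (seller's account under CIF): inland to port, export clearance, origin terminal — exclude.
The CIF price already equals the CIF value: 121892.83
Ad valorem component: 121892.83 × 3.6% = 4388.14
Specific component: 728 × 2.48 = 1805.44
Import duty = 4388.14 + 1805.44 = 6193.58
Buyer bears: brokerage 287.70 + delivery 568.34 + duty 6193.58 = 7049.62
Landed cost = invoice 121892.83 + 7049.62 = 128942.45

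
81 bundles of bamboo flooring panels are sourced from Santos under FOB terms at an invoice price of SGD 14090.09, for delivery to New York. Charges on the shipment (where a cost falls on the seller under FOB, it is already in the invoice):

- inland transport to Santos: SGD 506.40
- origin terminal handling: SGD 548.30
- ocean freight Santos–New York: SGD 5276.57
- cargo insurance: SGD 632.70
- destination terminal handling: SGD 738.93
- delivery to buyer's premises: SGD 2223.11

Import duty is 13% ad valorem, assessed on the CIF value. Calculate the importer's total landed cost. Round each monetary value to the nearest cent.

FOB: the seller bears costs until goods are on board at the origin port; the buyer bears freight, insurance and all costs thereafter.
Already in the invoice (seller's account under FOB): inland to port, origin terminal — exclude.
CIF value = FOB price + freight + insurance = 14090.09 + 5276.57 + 632.70 = 19999.36
Import duty = 19999.36 × 13% = 2599.92
Buyer bears: freight 5276.57 + insurance 632.70 + destination terminal 738.93 + delivery 2223.11 + duty 2599.92 = 11471.23
Landed cost = invoice 14090.09 + 11471.23 = 25561.32

Total landed cost: SGD 25561.32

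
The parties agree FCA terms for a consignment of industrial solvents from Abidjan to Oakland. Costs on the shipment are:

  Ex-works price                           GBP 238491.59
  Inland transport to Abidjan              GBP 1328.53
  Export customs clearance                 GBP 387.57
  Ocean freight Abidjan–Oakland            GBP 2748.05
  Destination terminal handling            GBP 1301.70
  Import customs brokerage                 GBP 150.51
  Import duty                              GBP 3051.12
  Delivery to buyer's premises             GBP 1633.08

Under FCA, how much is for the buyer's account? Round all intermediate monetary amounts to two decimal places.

FCA: the seller delivers export-cleared goods to the carrier; the buyer bears costs from that point.
Seller's account: goods 238491.59 + inland to port 1328.53 + export clearance 387.57 = 240207.69
Buyer's account: freight 2748.05 + destination terminal 1301.70 + brokerage 150.51 + duty 3051.12 + delivery 1633.08 = 8884.46

Buyer's account: GBP 8884.46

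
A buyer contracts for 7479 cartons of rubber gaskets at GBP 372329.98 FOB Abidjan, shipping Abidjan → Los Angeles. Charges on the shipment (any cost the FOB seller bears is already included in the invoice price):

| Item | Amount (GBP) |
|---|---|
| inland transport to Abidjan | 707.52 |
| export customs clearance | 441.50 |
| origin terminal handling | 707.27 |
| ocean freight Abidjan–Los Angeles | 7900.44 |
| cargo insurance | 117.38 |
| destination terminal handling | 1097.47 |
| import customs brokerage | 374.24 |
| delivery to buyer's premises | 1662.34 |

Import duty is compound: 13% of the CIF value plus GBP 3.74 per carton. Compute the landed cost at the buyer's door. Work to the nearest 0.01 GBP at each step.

FOB: the seller bears costs until goods are on board at the origin port; the buyer bears freight, insurance and all costs thereafter.
Already in the invoice (seller's account under FOB): inland to port, export clearance, origin terminal — exclude.
CIF value = FOB price + freight + insurance = 372329.98 + 7900.44 + 117.38 = 380347.80
Ad valorem component: 380347.80 × 13% = 49445.21
Specific component: 7479 × 3.74 = 27971.46
Import duty = 49445.21 + 27971.46 = 77416.67
Buyer bears: freight 7900.44 + insurance 117.38 + destination terminal 1097.47 + brokerage 374.24 + delivery 1662.34 + duty 77416.67 = 88568.54
Landed cost = invoice 372329.98 + 88568.54 = 460898.52

Total landed cost: GBP 460898.52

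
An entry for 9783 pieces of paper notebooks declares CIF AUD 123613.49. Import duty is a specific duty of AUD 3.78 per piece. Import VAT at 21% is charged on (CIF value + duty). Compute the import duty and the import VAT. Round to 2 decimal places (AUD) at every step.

Import duty: AUD 36979.74; import VAT: AUD 33724.58

Import duty = 9783 × 3.78 = 36979.74
VAT base = CIF + duty = 123613.49 + 36979.74 = 160593.23
Import VAT = 160593.23 × 21% = 33724.58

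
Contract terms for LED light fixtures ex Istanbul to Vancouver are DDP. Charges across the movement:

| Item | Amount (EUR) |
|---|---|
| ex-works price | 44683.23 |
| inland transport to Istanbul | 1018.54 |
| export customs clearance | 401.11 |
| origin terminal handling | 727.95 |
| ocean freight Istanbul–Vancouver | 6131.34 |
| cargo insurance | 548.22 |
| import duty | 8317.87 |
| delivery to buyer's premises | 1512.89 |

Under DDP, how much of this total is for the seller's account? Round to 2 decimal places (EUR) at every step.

Seller's account: EUR 63341.15

DDP: the seller bears all costs including import duty.
Seller's account: goods 44683.23 + inland to port 1018.54 + export clearance 401.11 + origin terminal 727.95 + freight 6131.34 + insurance 548.22 + duty 8317.87 + delivery 1512.89 = 63341.15
Buyer's account: 0.00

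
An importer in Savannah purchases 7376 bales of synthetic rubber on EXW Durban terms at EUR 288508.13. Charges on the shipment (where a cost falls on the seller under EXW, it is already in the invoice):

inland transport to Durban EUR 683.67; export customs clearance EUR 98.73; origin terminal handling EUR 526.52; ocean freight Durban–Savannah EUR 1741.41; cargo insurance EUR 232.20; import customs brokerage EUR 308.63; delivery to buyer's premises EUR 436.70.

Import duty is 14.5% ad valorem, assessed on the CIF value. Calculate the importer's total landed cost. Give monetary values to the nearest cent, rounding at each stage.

Total landed cost: EUR 334845.64

EXW: the seller makes goods available at their premises; the buyer bears all onward costs.
CIF value = EXW price + inland to port + export clearance + origin terminal + freight + insurance = 288508.13 + 683.67 + 98.73 + 526.52 + 1741.41 + 232.20 = 291790.66
Import duty = 291790.66 × 14.5% = 42309.65
Buyer bears: inland to port 683.67 + export clearance 98.73 + origin terminal 526.52 + freight 1741.41 + insurance 232.20 + brokerage 308.63 + delivery 436.70 + duty 42309.65 = 46337.51
Landed cost = invoice 288508.13 + 46337.51 = 334845.64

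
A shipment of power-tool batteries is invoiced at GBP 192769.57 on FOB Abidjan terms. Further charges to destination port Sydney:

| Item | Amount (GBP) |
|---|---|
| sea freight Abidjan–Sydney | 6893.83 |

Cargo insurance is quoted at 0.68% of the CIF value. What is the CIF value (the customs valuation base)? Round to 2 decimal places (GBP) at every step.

Let C be the CIF value. C = FOB price + freight + 0.68% × C
C − 0.68% × C = 192769.57 + 6893.83
0.9932 × C = 199663.40
C = 199663.40 / 0.9932 = 201030.41
Insurance premium = 0.68% × 201030.41 = 1367.01

CIF value: GBP 201030.41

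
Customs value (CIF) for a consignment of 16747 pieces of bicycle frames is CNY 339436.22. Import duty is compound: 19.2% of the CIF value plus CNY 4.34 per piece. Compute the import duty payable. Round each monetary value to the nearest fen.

Import duty: CNY 137853.73

Ad valorem component: 339436.22 × 19.2% = 65171.75
Specific component: 16747 × 4.34 = 72681.98
Import duty = 65171.75 + 72681.98 = 137853.73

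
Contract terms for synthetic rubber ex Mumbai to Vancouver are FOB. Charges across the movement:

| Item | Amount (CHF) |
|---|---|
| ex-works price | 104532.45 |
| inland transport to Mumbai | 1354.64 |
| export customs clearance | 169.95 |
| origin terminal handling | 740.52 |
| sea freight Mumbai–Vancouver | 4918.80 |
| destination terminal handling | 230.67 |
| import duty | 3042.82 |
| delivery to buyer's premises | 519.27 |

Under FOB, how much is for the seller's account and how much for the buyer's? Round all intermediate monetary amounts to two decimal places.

FOB: the seller bears costs until goods are on board at the origin port; the buyer bears freight, insurance and all costs thereafter.
Seller's account: goods 104532.45 + inland to port 1354.64 + export clearance 169.95 + origin terminal 740.52 = 106797.56
Buyer's account: freight 4918.80 + destination terminal 230.67 + duty 3042.82 + delivery 519.27 = 8711.56

Seller: CHF 106797.56; buyer: CHF 8711.56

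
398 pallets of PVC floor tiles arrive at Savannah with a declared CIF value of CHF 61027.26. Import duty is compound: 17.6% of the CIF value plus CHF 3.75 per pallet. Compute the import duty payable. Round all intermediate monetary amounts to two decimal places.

Ad valorem component: 61027.26 × 17.6% = 10740.80
Specific component: 398 × 3.75 = 1492.50
Import duty = 10740.80 + 1492.50 = 12233.30

Import duty: CHF 12233.30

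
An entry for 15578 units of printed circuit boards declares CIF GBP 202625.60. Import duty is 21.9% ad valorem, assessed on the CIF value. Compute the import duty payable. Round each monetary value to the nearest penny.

Import duty: GBP 44375.01

Import duty = 202625.60 × 21.9% = 44375.01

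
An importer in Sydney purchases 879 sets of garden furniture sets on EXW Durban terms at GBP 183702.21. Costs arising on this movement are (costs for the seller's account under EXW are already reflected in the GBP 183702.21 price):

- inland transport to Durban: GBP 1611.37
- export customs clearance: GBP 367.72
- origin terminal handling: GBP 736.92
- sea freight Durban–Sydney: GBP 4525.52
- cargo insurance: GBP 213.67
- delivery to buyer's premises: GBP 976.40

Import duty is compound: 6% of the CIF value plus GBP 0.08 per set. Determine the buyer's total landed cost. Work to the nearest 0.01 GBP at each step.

EXW: the seller makes goods available at their premises; the buyer bears all onward costs.
CIF value = EXW price + inland to port + export clearance + origin terminal + freight + insurance = 183702.21 + 1611.37 + 367.72 + 736.92 + 4525.52 + 213.67 = 191157.41
Ad valorem component: 191157.41 × 6% = 11469.44
Specific component: 879 × 0.08 = 70.32
Import duty = 11469.44 + 70.32 = 11539.76
Buyer bears: inland to port 1611.37 + export clearance 367.72 + origin terminal 736.92 + freight 4525.52 + insurance 213.67 + delivery 976.40 + duty 11539.76 = 19971.36
Landed cost = invoice 183702.21 + 19971.36 = 203673.57

Total landed cost: GBP 203673.57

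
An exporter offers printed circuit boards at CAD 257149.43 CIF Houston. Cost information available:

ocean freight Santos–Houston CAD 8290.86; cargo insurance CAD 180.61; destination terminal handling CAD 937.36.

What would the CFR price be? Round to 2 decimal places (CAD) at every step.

Not relevant to the conversion: freight — on the seller under both CIF and CFR; already in the CIF price and stays in the CFR price. destination terminal — on the buyer under both terms; not part of either seller's price.
From CIF to CFR, the seller no longer bears: insurance.
CFR price = 257149.43 − 180.61 = 256968.82

CFR price: CAD 256968.82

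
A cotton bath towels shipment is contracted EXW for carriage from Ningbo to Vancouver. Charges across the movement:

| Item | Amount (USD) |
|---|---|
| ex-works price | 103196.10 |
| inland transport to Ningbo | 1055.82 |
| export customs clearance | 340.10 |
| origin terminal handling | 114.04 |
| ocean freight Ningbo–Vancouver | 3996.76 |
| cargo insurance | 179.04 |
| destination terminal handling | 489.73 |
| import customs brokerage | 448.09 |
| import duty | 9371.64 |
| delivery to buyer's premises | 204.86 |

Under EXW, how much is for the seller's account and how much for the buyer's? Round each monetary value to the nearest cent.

EXW: the seller makes goods available at their premises; the buyer bears all onward costs.
Seller's account: goods 103196.10 = 103196.10
Buyer's account: inland to port 1055.82 + export clearance 340.10 + origin terminal 114.04 + freight 3996.76 + insurance 179.04 + destination terminal 489.73 + brokerage 448.09 + duty 9371.64 + delivery 204.86 = 16200.08

Seller: USD 103196.10; buyer: USD 16200.08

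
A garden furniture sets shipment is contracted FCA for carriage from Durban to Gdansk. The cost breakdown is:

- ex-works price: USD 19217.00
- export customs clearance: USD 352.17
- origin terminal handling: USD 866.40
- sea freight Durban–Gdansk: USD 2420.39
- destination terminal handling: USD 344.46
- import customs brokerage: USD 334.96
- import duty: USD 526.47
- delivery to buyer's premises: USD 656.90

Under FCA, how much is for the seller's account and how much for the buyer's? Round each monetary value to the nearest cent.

FCA: the seller delivers export-cleared goods to the carrier; the buyer bears costs from that point.
Seller's account: goods 19217.00 + export clearance 352.17 = 19569.17
Buyer's account: origin terminal 866.40 + freight 2420.39 + destination terminal 344.46 + brokerage 334.96 + duty 526.47 + delivery 656.90 = 5149.58

Seller: USD 19569.17; buyer: USD 5149.58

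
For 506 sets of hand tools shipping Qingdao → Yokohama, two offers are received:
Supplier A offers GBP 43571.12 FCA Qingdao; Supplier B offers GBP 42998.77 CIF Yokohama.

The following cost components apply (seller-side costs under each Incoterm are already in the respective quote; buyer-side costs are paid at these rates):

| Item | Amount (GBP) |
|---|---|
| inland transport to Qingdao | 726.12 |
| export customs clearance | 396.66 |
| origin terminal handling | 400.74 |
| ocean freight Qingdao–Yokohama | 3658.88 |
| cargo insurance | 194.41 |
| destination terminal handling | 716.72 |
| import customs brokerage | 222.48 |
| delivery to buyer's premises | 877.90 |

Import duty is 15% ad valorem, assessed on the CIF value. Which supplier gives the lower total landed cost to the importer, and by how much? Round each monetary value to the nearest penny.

Supplier A (FCA):
CIF value = FCA price + origin terminal + freight + insurance = 43571.12 + 400.74 + 3658.88 + 194.41 = 47825.15
Import duty = 47825.15 × 15% = 7173.77
Buyer bears (A): 400.74 + 3658.88 + 194.41 + 716.72 + 222.48 + 877.90 = 6071.13
Landed cost (A) = invoice 43571.12 + 6071.13 + duty 7173.77 = 56816.02
Supplier B (CIF):
The CIF price already equals the CIF value: 42998.77
Import duty = 42998.77 × 15% = 6449.82
Buyer bears (B): 716.72 + 222.48 + 877.90 = 1817.10
Landed cost (B) = invoice 42998.77 + 1817.10 + duty 6449.82 = 51265.69
Difference = |56816.02 − 51265.69| = 5550.33

Supplier B is cheaper by GBP 5550.33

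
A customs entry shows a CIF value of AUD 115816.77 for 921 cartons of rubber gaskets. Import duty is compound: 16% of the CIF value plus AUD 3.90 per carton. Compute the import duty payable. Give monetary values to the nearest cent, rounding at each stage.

Import duty: AUD 22122.58

Ad valorem component: 115816.77 × 16% = 18530.68
Specific component: 921 × 3.90 = 3591.90
Import duty = 18530.68 + 3591.90 = 22122.58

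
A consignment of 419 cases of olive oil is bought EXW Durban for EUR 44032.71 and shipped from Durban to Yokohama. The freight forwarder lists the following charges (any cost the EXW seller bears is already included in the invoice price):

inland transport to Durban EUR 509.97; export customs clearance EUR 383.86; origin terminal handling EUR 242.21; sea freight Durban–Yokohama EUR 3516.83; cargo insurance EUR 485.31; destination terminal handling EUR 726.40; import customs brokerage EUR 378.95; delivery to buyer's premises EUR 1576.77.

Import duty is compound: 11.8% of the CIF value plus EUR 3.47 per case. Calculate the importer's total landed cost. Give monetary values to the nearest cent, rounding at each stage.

EXW: the seller makes goods available at their premises; the buyer bears all onward costs.
CIF value = EXW price + inland to port + export clearance + origin terminal + freight + insurance = 44032.71 + 509.97 + 383.86 + 242.21 + 3516.83 + 485.31 = 49170.89
Ad valorem component: 49170.89 × 11.8% = 5802.17
Specific component: 419 × 3.47 = 1453.93
Import duty = 5802.17 + 1453.93 = 7256.10
Buyer bears: inland to port 509.97 + export clearance 383.86 + origin terminal 242.21 + freight 3516.83 + insurance 485.31 + destination terminal 726.40 + brokerage 378.95 + delivery 1576.77 + duty 7256.10 = 15076.40
Landed cost = invoice 44032.71 + 15076.40 = 59109.11

Total landed cost: EUR 59109.11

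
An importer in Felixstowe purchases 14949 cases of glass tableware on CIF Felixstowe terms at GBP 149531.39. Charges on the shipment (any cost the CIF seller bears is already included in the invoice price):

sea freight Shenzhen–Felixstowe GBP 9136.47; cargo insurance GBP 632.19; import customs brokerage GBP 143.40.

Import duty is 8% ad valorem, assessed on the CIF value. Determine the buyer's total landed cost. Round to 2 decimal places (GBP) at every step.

CIF: the seller pays costs through ocean freight and marine insurance to the destination port.
Already in the invoice (seller's account under CIF): freight, insurance — exclude.
The CIF price already equals the CIF value: 149531.39
Import duty = 149531.39 × 8% = 11962.51
Buyer bears: brokerage 143.40 + duty 11962.51 = 12105.91
Landed cost = invoice 149531.39 + 12105.91 = 161637.30

Total landed cost: GBP 161637.30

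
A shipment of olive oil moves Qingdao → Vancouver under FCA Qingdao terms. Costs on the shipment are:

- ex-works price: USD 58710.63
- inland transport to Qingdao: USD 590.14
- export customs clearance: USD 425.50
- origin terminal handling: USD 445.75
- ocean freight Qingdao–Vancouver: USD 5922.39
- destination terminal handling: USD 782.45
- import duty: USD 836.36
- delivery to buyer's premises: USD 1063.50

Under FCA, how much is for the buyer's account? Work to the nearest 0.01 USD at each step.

FCA: the seller delivers export-cleared goods to the carrier; the buyer bears costs from that point.
Seller's account: goods 58710.63 + inland to port 590.14 + export clearance 425.50 = 59726.27
Buyer's account: origin terminal 445.75 + freight 5922.39 + destination terminal 782.45 + duty 836.36 + delivery 1063.50 = 9050.45

Buyer's account: USD 9050.45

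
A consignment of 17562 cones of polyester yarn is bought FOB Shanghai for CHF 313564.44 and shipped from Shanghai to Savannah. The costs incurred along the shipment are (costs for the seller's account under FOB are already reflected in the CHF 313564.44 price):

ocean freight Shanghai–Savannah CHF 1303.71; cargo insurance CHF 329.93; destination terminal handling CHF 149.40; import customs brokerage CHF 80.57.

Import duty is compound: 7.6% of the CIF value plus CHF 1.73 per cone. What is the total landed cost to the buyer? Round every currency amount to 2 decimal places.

Total landed cost: CHF 369765.36

FOB: the seller bears costs until goods are on board at the origin port; the buyer bears freight, insurance and all costs thereafter.
CIF value = FOB price + freight + insurance = 313564.44 + 1303.71 + 329.93 = 315198.08
Ad valorem component: 315198.08 × 7.6% = 23955.05
Specific component: 17562 × 1.73 = 30382.26
Import duty = 23955.05 + 30382.26 = 54337.31
Buyer bears: freight 1303.71 + insurance 329.93 + destination terminal 149.40 + brokerage 80.57 + duty 54337.31 = 56200.92
Landed cost = invoice 313564.44 + 56200.92 = 369765.36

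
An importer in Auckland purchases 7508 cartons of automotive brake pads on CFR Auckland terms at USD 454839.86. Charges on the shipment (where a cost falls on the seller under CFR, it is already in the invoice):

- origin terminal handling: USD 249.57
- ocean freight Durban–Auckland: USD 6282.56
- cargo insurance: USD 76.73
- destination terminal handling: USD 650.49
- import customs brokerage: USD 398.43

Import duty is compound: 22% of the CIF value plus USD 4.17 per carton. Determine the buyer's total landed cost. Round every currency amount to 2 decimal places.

Total landed cost: USD 587355.52

CFR: the seller pays costs through ocean freight to the destination port, but not insurance.
Already in the invoice (seller's account under CFR): origin terminal, freight — exclude.
CIF value = CFR price + insurance = 454839.86 + 76.73 = 454916.59
Ad valorem component: 454916.59 × 22% = 100081.65
Specific component: 7508 × 4.17 = 31308.36
Import duty = 100081.65 + 31308.36 = 131390.01
Buyer bears: insurance 76.73 + destination terminal 650.49 + brokerage 398.43 + duty 131390.01 = 132515.66
Landed cost = invoice 454839.86 + 132515.66 = 587355.52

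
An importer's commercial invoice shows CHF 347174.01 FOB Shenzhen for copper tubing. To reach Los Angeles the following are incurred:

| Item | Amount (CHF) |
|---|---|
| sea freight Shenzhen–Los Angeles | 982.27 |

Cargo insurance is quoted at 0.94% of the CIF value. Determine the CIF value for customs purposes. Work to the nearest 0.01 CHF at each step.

CIF value: CHF 351460.00

Let C be the CIF value. C = FOB price + freight + 0.94% × C
C − 0.94% × C = 347174.01 + 982.27
0.9906 × C = 348156.28
C = 348156.28 / 0.9906 = 351460.00
Insurance premium = 0.94% × 351460.00 = 3303.72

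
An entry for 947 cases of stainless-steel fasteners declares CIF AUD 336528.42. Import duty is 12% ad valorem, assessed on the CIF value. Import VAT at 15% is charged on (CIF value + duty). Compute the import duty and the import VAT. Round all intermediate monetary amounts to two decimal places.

Import duty: AUD 40383.41; import VAT: AUD 56536.77

Import duty = 336528.42 × 12% = 40383.41
VAT base = CIF + duty = 336528.42 + 40383.41 = 376911.83
Import VAT = 376911.83 × 15% = 56536.77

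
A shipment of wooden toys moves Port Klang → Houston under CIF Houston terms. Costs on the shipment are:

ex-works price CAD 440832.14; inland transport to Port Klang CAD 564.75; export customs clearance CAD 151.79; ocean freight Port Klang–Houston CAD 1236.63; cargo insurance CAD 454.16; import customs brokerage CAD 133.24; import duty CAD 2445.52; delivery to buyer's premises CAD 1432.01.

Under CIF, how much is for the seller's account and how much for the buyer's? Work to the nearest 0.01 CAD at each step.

CIF: the seller pays costs through ocean freight and marine insurance to the destination port.
Seller's account: goods 440832.14 + inland to port 564.75 + export clearance 151.79 + freight 1236.63 + insurance 454.16 = 443239.47
Buyer's account: brokerage 133.24 + duty 2445.52 + delivery 1432.01 = 4010.77

Seller: CAD 443239.47; buyer: CAD 4010.77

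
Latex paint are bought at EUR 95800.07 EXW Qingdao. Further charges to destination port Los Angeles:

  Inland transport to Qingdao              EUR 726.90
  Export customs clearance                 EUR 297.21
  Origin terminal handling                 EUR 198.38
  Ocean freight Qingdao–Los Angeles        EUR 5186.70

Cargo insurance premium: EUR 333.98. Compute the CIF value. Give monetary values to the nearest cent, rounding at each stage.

CIF = EXW price + pre-shipment costs + freight + insurance
CIF = 95800.07 + 726.90 + 297.21 + 198.38 + 5186.70 + 333.98 = 102543.24

CIF value: EUR 102543.24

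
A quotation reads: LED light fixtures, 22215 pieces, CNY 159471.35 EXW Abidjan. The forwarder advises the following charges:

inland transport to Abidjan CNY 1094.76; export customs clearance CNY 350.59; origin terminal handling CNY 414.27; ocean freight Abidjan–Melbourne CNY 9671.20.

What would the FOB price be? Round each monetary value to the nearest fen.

FOB price: CNY 161330.97

Not relevant to the conversion: freight — on the buyer under both terms; not part of either seller's price.
From EXW to FOB, the seller additionally bears: inland to port, export clearance, origin terminal.
FOB price = 159471.35 + 1094.76 + 350.59 + 414.27 = 161330.97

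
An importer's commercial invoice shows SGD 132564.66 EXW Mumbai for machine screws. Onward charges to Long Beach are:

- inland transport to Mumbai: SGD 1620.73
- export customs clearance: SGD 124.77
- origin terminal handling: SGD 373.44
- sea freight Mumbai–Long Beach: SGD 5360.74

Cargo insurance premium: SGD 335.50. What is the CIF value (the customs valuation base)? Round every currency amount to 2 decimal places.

CIF value: SGD 140379.84

CIF = EXW price + pre-shipment costs + freight + insurance
CIF = 132564.66 + 1620.73 + 124.77 + 373.44 + 5360.74 + 335.50 = 140379.84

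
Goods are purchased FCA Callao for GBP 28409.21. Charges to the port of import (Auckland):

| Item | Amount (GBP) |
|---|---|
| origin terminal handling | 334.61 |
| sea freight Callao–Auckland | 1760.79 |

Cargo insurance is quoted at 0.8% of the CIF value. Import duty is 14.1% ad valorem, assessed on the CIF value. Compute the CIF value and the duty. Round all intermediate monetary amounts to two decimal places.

CIF value: GBP 30750.61; import duty: GBP 4335.84

Let C be the CIF value. C = FCA price + pre-shipment costs + freight + 0.8% × C
C − 0.8% × C = 28409.21 + 334.61 + 1760.79
0.992 × C = 30504.61
C = 30504.61 / 0.992 = 30750.61
Insurance premium = 0.8% × 30750.61 = 246.00
Import duty = 30750.61 × 14.1% = 4335.84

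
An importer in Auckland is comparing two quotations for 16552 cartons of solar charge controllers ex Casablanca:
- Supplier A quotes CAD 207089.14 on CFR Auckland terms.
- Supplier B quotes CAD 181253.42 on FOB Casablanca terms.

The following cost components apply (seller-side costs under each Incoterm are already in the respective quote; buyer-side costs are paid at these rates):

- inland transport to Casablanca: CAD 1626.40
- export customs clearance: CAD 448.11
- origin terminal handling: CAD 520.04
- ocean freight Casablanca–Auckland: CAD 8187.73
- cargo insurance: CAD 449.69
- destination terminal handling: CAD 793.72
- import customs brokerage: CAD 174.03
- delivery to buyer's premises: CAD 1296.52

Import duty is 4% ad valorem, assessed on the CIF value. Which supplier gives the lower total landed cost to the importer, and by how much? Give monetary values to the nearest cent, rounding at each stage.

Supplier B is cheaper by CAD 18353.91

Supplier A (CFR):
CIF value = CFR price + insurance = 207089.14 + 449.69 = 207538.83
Import duty = 207538.83 × 4% = 8301.55
Buyer bears (A): 449.69 + 793.72 + 174.03 + 1296.52 = 2713.96
Landed cost (A) = invoice 207089.14 + 2713.96 + duty 8301.55 = 218104.65
Supplier B (FOB):
CIF value = FOB price + freight + insurance = 181253.42 + 8187.73 + 449.69 = 189890.84
Import duty = 189890.84 × 4% = 7595.63
Buyer bears (B): 8187.73 + 449.69 + 793.72 + 174.03 + 1296.52 = 10901.69
Landed cost (B) = invoice 181253.42 + 10901.69 + duty 7595.63 = 199750.74
Difference = |218104.65 − 199750.74| = 18353.91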